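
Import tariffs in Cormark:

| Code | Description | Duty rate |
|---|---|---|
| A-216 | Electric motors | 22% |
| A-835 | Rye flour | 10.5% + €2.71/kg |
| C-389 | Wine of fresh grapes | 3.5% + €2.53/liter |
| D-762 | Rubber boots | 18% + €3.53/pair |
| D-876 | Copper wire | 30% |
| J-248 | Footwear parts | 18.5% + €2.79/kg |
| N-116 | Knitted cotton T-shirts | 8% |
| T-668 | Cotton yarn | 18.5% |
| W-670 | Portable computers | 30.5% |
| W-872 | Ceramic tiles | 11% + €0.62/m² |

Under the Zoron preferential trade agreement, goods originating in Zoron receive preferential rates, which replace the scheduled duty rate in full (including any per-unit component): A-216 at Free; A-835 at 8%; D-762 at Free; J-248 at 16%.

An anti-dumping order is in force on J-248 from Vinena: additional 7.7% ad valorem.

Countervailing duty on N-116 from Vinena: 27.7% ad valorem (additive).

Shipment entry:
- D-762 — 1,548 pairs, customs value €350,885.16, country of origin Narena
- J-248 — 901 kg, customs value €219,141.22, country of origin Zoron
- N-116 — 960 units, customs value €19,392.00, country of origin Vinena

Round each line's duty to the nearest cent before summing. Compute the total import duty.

Line 1 (D-762, Narena, 1,548 pairs, €350,885.16):
Base rate for D-762 is 18% + €3.53/pair.
D-762 has an FTA preferential rate, but origin Narena is not Zoron; base rate stands.
Duty = €350,885.16 × 18% + 1,548 × €3.53 = €68,623.77.
Line 2 (J-248, Zoron, 901 kg, €219,141.22):
Base rate for J-248 is 18.5% + €2.79/kg.
Origin Zoron qualifies under the Cormark–Zoron agreement and J-248 is covered: preferential rate 16% applies instead.
The additional-duty order on J-248 targets Vinena, not Zoron; it does not apply.
Duty = €219,141.22 × 16% = €35,062.60.
Line 3 (N-116, Vinena, 960 units, €19,392.00):
Base rate for N-116 is 8%.
Additional duty on N-116 from Vinena: +27.7%. Applied ad valorem rate: 8% + 27.7% = 35.7%.
Duty = €19,392.00 × 35.7% = €6,922.94.
Total = €68,623.77 + €35,062.60 + €6,922.94 = €110,609.31.

€110,609.31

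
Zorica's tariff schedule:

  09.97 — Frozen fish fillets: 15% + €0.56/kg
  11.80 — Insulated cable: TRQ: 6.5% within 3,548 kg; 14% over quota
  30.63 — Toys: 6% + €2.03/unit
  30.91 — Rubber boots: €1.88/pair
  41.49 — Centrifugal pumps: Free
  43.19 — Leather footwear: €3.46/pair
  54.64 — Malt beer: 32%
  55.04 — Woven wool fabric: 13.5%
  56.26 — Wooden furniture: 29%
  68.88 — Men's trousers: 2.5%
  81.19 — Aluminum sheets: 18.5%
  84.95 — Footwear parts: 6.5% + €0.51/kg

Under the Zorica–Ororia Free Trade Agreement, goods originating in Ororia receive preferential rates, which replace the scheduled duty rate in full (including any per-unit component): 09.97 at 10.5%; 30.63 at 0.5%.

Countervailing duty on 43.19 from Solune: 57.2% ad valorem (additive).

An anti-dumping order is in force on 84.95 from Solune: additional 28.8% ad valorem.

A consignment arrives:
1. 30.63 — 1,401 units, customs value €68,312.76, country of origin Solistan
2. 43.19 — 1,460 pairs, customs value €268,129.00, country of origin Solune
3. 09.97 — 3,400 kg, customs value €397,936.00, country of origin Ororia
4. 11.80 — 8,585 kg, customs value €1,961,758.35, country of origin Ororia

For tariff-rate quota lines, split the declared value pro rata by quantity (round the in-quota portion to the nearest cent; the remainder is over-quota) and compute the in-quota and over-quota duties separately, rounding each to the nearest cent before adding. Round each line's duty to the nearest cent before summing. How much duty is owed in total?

€420,987.13

Line 1 (30.63, Solistan, 1,401 units, €68,312.76):
Base rate for 30.63 is 6% + €2.03/unit.
30.63 has an FTA preferential rate, but origin Solistan is not Ororia; base rate stands.
Duty = €68,312.76 × 6% + 1,401 × €2.03 = €6,942.80.
Line 2 (43.19, Solune, 1,460 pairs, €268,129.00):
Base rate for 43.19 is €3.46/pair.
Additional duty on 43.19 from Solune: +57.2% ad valorem. Applied ad valorem rate = 57.2%.
Duty = €268,129.00 × 57.2% + 1,460 × €3.46 = €158,421.39.
Line 3 (09.97, Ororia, 3,400 kg, €397,936.00):
Base rate for 09.97 is 15% + €0.56/kg.
Origin Ororia qualifies under the Zorica–Ororia agreement and 09.97 is covered: preferential rate 10.5% applies instead.
Duty = €397,936.00 × 10.5% = €41,783.28.
Line 4 (11.80, Ororia, 8,585 kg, €1,961,758.35):
Code 11.80 is under a tariff-rate quota (threshold 3,548 kg). In-quota: 3,548 kg at 6.5%; over-quota: 5,037 kg at 14%.
Pro-rata value split: in-quota = €1,961,758.35 × 3,548/8,585 = €810,753.48; over-quota = €1,961,758.35 − €810,753.48 = €1,151,004.87.
In-quota duty = €810,753.48 × 6.5% = €52,698.98. Over-quota duty = €1,151,004.87 × 14% = €161,140.68.
Line duty = €52,698.98 + €161,140.68 = €213,839.66.
Total = €6,942.80 + €158,421.39 + €41,783.28 + €213,839.66 = €420,987.13.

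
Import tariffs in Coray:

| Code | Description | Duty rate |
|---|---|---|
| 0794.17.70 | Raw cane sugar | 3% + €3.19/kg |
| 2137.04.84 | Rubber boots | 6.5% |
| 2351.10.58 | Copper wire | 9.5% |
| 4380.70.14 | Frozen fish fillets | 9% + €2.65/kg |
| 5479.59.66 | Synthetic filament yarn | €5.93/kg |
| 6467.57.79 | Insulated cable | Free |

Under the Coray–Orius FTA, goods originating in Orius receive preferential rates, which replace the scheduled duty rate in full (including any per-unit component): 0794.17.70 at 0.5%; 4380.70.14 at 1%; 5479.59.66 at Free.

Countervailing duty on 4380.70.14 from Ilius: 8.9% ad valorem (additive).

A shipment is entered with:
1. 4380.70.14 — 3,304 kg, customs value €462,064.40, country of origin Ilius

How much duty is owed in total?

€91,465.13

Line 1 (4380.70.14, Ilius, 3,304 kg, €462,064.40):
Base rate for 4380.70.14 is 9% + €2.65/kg.
4380.70.14 has an FTA preferential rate, but origin Ilius is not Orius; base rate stands.
Additional duty on 4380.70.14 from Ilius: +8.9%. Applied ad valorem rate: 9% + 8.9% = 17.9%.
Duty = €462,064.40 × 17.9% + 3,304 × €2.65 = €91,465.13.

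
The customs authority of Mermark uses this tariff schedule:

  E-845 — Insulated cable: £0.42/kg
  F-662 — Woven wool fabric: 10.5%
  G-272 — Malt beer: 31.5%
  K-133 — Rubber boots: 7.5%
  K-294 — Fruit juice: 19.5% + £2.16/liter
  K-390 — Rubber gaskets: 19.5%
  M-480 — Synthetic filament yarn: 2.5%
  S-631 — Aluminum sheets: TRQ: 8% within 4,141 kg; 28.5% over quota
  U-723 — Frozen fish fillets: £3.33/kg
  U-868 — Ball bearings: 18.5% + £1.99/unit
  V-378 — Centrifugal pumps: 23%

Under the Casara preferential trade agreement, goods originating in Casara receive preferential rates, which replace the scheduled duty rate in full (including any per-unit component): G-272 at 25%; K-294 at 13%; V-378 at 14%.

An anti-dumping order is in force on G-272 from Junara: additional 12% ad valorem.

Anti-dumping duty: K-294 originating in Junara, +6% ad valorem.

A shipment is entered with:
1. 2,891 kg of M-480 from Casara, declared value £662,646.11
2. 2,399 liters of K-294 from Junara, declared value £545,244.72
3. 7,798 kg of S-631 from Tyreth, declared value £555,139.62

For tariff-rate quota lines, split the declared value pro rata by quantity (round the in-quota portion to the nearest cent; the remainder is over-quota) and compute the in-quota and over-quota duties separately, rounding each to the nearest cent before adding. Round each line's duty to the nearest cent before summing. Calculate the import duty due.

£258,566.63

Line 1 (M-480, Casara, 2,891 kg, £662,646.11):
Base rate for M-480 is 2.5%.
Origin Casara is the FTA partner but M-480 is not on the preference list; base rate stands.
Duty = £662,646.11 × 2.5% = £16,566.15.
Line 2 (K-294, Junara, 2,399 liters, £545,244.72):
Base rate for K-294 is 19.5% + £2.16/liter.
K-294 has an FTA preferential rate, but origin Junara is not Casara; base rate stands.
Additional duty on K-294 from Junara: +6%. Applied ad valorem rate: 19.5% + 6% = 25.5%.
Duty = £545,244.72 × 25.5% + 2,399 × £2.16 = £144,219.24.
Line 3 (S-631, Tyreth, 7,798 kg, £555,139.62):
Code S-631 is under a tariff-rate quota (threshold 4,141 kg). In-quota: 4,141 kg at 8%; over-quota: 3,657 kg at 28.5%.
Pro-rata value split: in-quota = £555,139.62 × 4,141/7,798 = £294,797.79; over-quota = £555,139.62 − £294,797.79 = £260,341.83.
In-quota duty = £294,797.79 × 8% = £23,583.82. Over-quota duty = £260,341.83 × 28.5% = £74,197.42.
Line duty = £23,583.82 + £74,197.42 = £97,781.24.
Total = £16,566.15 + £144,219.24 + £97,781.24 = £258,566.63.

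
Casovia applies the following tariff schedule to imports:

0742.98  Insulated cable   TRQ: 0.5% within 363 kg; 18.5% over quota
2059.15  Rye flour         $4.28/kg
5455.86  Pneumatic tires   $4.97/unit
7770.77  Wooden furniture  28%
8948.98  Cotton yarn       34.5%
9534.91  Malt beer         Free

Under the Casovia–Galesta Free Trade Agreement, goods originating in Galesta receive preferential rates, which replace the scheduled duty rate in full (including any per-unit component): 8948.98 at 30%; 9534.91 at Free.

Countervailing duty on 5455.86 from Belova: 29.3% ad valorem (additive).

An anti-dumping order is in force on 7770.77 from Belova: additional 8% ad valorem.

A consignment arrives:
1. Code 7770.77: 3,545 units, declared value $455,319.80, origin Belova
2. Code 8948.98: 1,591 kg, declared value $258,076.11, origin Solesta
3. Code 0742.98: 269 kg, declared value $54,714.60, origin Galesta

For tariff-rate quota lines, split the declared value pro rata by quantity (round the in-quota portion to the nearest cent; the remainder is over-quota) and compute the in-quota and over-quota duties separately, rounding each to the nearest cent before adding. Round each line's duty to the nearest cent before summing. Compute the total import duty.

$253,224.96

Line 1 (7770.77, Belova, 3,545 units, $455,319.80):
Base rate for 7770.77 is 28%.
Additional duty on 7770.77 from Belova: +8%. Applied ad valorem rate: 28% + 8% = 36%.
Duty = $455,319.80 × 36% = $163,915.13.
Line 2 (8948.98, Solesta, 1,591 kg, $258,076.11):
Base rate for 8948.98 is 34.5%.
8948.98 has an FTA preferential rate, but origin Solesta is not Galesta; base rate stands.
Duty = $258,076.11 × 34.5% = $89,036.26.
Line 3 (0742.98, Galesta, 269 kg, $54,714.60):
Code 0742.98 is under a tariff-rate quota (threshold 363 kg). Quantity 269 kg is within the quota, so the in-quota rate 0.5% applies to the full value.
Duty = $54,714.60 × 0.5% = $273.57.
Total = $163,915.13 + $89,036.26 + $273.57 = $253,224.96.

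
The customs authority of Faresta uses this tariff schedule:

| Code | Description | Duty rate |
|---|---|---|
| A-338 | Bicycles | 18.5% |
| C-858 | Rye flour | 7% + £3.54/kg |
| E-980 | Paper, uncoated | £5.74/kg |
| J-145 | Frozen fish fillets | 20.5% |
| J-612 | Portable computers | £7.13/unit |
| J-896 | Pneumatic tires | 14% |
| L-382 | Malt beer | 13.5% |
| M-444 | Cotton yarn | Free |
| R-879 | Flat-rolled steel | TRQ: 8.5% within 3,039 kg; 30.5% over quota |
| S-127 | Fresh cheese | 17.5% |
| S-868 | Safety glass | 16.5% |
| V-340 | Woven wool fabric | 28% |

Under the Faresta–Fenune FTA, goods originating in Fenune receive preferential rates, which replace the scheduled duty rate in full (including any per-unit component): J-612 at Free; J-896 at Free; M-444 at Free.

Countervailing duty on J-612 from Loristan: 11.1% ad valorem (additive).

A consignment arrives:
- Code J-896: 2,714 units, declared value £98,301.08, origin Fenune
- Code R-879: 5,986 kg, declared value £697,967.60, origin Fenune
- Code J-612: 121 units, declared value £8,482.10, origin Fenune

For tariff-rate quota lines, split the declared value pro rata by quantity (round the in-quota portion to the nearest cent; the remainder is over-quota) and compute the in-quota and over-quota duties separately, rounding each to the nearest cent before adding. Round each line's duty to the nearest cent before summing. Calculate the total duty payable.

Line 1 (J-896, Fenune, 2,714 units, £98,301.08):
Base rate for J-896 is 14%.
Origin Fenune qualifies under the Faresta–Fenune agreement and J-896 is covered: preferential rate Free applies instead.
Duty = £98,301.08 × 0% = £0.00.
Line 2 (R-879, Fenune, 5,986 kg, £697,967.60):
Code R-879 is under a tariff-rate quota (threshold 3,039 kg). In-quota: 3,039 kg at 8.5%; over-quota: 2,947 kg at 30.5%.
Pro-rata value split: in-quota = £697,967.60 × 3,039/5,986 = £354,347.40; over-quota = £697,967.60 − £354,347.40 = £343,620.20.
In-quota duty = £354,347.40 × 8.5% = £30,119.53. Over-quota duty = £343,620.20 × 30.5% = £104,804.16.
Line duty = £30,119.53 + £104,804.16 = £134,923.69.
Line 3 (J-612, Fenune, 121 units, £8,482.10):
Base rate for J-612 is £7.13/unit.
Origin Fenune qualifies under the Faresta–Fenune agreement and J-612 is covered: preferential rate Free applies instead.
The additional-duty order on J-612 targets Loristan, not Fenune; it does not apply.
Duty = £8,482.10 × 0% = £0.00.
Total = £0.00 + £134,923.69 + £0.00 = £134,923.69.

£134,923.69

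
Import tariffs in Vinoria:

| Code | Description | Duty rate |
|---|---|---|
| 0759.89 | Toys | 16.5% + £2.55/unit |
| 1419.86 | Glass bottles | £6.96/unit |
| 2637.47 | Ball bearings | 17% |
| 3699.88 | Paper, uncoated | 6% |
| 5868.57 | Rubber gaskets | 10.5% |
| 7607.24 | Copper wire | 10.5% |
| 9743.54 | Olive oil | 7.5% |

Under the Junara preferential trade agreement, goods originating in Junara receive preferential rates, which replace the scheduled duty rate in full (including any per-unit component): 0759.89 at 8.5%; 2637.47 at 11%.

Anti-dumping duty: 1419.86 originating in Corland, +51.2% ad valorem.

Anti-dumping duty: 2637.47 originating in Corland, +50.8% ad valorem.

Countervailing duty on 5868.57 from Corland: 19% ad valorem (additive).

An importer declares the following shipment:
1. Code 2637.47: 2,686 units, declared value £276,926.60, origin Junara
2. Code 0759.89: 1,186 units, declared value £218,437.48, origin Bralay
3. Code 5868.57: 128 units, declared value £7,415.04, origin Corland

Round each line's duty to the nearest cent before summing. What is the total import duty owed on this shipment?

Line 1 (2637.47, Junara, 2,686 units, £276,926.60):
Base rate for 2637.47 is 17%.
Origin Junara qualifies under the Vinoria–Junara agreement and 2637.47 is covered: preferential rate 11% applies instead.
The additional-duty order on 2637.47 targets Corland, not Junara; it does not apply.
Duty = £276,926.60 × 11% = £30,461.93.
Line 2 (0759.89, Bralay, 1,186 units, £218,437.48):
Base rate for 0759.89 is 16.5% + £2.55/unit.
0759.89 has an FTA preferential rate, but origin Bralay is not Junara; base rate stands.
Duty = £218,437.48 × 16.5% + 1,186 × £2.55 = £39,066.48.
Line 3 (5868.57, Corland, 128 units, £7,415.04):
Base rate for 5868.57 is 10.5%.
Additional duty on 5868.57 from Corland: +19%. Applied ad valorem rate: 10.5% + 19% = 29.5%.
Duty = £7,415.04 × 29.5% = £2,187.44.
Total = £30,461.93 + £39,066.48 + £2,187.44 = £71,715.85.

£71,715.85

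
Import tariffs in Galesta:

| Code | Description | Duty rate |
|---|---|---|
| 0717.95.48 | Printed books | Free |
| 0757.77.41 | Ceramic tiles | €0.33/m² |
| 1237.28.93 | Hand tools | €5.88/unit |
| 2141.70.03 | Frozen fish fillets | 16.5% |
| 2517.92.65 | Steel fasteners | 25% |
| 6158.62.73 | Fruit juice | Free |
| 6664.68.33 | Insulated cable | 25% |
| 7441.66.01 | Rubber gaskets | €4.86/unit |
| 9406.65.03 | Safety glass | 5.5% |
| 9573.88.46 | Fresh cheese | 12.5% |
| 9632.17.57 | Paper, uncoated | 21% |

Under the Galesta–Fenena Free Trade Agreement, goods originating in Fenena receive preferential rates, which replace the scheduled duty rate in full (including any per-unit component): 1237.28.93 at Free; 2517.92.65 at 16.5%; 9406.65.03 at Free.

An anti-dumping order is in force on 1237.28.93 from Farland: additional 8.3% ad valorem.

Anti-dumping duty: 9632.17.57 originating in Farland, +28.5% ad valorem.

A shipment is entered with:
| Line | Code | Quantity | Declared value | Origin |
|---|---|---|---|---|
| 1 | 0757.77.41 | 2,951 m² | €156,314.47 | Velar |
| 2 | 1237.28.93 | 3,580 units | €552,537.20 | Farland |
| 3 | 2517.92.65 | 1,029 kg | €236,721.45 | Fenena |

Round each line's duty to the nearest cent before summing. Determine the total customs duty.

€106,943.86

Line 1 (0757.77.41, Velar, 2,951 m², €156,314.47):
Base rate for 0757.77.41 is €0.33/m².
Duty = 2,951 × €0.33 = €973.83.
Line 2 (1237.28.93, Farland, 3,580 units, €552,537.20):
Base rate for 1237.28.93 is €5.88/unit.
1237.28.93 has an FTA preferential rate, but origin Farland is not Fenena; base rate stands.
Additional duty on 1237.28.93 from Farland: +8.3% ad valorem. Applied ad valorem rate = 8.3%.
Duty = €552,537.20 × 8.3% + 3,580 × €5.88 = €66,910.99.
Line 3 (2517.92.65, Fenena, 1,029 kg, €236,721.45):
Base rate for 2517.92.65 is 25%.
Origin Fenena qualifies under the Galesta–Fenena agreement and 2517.92.65 is covered: preferential rate 16.5% applies instead.
Duty = €236,721.45 × 16.5% = €39,059.04.
Total = €973.83 + €66,910.99 + €39,059.04 = €106,943.86.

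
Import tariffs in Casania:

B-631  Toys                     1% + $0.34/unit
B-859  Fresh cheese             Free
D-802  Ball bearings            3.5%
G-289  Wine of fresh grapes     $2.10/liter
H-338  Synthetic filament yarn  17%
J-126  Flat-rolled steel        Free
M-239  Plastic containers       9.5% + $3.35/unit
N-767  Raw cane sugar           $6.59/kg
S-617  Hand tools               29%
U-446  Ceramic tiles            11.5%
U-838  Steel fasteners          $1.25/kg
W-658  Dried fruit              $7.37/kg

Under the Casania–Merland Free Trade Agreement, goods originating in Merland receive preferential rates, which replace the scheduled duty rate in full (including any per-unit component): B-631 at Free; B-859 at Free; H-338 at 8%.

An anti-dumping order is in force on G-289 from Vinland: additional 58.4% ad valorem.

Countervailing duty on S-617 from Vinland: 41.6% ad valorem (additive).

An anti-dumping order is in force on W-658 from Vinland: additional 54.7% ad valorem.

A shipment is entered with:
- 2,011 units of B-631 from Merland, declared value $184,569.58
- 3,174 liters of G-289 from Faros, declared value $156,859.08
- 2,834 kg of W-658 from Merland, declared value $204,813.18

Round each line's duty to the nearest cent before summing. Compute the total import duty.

$27,551.98

Line 1 (B-631, Merland, 2,011 units, $184,569.58):
Base rate for B-631 is 1% + $0.34/unit.
Origin Merland qualifies under the Casania–Merland agreement and B-631 is covered: preferential rate Free applies instead.
Duty = $184,569.58 × 0% = $0.00.
Line 2 (G-289, Faros, 3,174 liters, $156,859.08):
Base rate for G-289 is $2.10/liter.
The additional-duty order on G-289 targets Vinland, not Faros; it does not apply.
Duty = 3,174 × $2.10 = $6,665.40.
Line 3 (W-658, Merland, 2,834 kg, $204,813.18):
Base rate for W-658 is $7.37/kg.
Origin Merland is the FTA partner but W-658 is not on the preference list; base rate stands.
The additional-duty order on W-658 targets Vinland, not Merland; it does not apply.
Duty = 2,834 × $7.37 = $20,886.58.
Total = $0.00 + $6,665.40 + $20,886.58 = $27,551.98.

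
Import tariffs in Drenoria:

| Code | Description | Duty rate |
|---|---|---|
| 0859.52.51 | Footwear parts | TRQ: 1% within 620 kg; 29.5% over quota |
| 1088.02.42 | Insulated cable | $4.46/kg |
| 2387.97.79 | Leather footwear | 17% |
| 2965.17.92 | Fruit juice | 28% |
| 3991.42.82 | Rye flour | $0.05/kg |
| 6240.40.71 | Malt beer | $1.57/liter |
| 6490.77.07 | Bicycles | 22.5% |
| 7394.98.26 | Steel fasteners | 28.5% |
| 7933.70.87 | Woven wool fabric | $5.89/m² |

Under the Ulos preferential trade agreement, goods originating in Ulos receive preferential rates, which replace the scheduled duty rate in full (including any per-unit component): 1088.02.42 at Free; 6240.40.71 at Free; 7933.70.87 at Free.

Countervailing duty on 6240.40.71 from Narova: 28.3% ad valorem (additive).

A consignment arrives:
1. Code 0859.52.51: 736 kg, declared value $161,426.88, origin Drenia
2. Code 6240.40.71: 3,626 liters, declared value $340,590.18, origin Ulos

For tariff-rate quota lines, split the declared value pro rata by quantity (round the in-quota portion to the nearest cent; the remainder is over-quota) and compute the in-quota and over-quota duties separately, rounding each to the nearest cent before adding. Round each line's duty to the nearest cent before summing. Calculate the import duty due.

$8,865.32

Line 1 (0859.52.51, Drenia, 736 kg, $161,426.88):
Code 0859.52.51 is under a tariff-rate quota (threshold 620 kg). In-quota: 620 kg at 1%; over-quota: 116 kg at 29.5%.
Pro-rata value split: in-quota = $161,426.88 × 620/736 = $135,984.60; over-quota = $161,426.88 − $135,984.60 = $25,442.28.
In-quota duty = $135,984.60 × 1% = $1,359.85. Over-quota duty = $25,442.28 × 29.5% = $7,505.47.
Line duty = $1,359.85 + $7,505.47 = $8,865.32.
Line 2 (6240.40.71, Ulos, 3,626 liters, $340,590.18):
Base rate for 6240.40.71 is $1.57/liter.
Origin Ulos qualifies under the Drenoria–Ulos agreement and 6240.40.71 is covered: preferential rate Free applies instead.
The additional-duty order on 6240.40.71 targets Narova, not Ulos; it does not apply.
Duty = $340,590.18 × 0% = $0.00.
Total = $8,865.32 + $0.00 = $8,865.32.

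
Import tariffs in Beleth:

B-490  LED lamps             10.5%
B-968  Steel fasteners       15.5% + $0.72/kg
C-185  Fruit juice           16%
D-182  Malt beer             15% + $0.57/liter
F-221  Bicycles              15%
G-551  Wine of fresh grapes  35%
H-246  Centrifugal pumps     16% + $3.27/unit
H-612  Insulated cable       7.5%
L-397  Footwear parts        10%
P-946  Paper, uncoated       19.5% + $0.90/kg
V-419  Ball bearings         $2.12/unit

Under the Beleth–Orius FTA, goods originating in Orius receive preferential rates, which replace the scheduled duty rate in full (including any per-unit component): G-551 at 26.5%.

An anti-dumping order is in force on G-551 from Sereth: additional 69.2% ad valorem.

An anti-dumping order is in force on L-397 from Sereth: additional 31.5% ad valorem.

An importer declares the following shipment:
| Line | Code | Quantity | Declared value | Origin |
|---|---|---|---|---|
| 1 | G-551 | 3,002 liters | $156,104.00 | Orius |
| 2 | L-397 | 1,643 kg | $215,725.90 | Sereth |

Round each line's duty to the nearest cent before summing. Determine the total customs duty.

$130,893.81

Line 1 (G-551, Orius, 3,002 liters, $156,104.00):
Base rate for G-551 is 35%.
Origin Orius qualifies under the Beleth–Orius agreement and G-551 is covered: preferential rate 26.5% applies instead.
The additional-duty order on G-551 targets Sereth, not Orius; it does not apply.
Duty = $156,104.00 × 26.5% = $41,367.56.
Line 2 (L-397, Sereth, 1,643 kg, $215,725.90):
Base rate for L-397 is 10%.
Additional duty on L-397 from Sereth: +31.5%. Applied ad valorem rate: 10% + 31.5% = 41.5%.
Duty = $215,725.90 × 41.5% = $89,526.25.
Total = $41,367.56 + $89,526.25 = $130,893.81.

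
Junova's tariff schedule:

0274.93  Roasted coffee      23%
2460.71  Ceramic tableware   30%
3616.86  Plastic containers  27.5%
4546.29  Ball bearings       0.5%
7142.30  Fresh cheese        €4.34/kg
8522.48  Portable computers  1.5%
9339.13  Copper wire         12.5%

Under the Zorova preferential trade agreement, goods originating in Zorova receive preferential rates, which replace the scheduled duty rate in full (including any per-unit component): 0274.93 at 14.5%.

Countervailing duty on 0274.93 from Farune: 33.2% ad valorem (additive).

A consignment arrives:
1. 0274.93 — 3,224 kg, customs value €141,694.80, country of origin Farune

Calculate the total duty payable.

Line 1 (0274.93, Farune, 3,224 kg, €141,694.80):
Base rate for 0274.93 is 23%.
0274.93 has an FTA preferential rate, but origin Farune is not Zorova; base rate stands.
Additional duty on 0274.93 from Farune: +33.2%. Applied ad valorem rate: 23% + 33.2% = 56.2%.
Duty = €141,694.80 × 56.2% = €79,632.48.

€79,632.48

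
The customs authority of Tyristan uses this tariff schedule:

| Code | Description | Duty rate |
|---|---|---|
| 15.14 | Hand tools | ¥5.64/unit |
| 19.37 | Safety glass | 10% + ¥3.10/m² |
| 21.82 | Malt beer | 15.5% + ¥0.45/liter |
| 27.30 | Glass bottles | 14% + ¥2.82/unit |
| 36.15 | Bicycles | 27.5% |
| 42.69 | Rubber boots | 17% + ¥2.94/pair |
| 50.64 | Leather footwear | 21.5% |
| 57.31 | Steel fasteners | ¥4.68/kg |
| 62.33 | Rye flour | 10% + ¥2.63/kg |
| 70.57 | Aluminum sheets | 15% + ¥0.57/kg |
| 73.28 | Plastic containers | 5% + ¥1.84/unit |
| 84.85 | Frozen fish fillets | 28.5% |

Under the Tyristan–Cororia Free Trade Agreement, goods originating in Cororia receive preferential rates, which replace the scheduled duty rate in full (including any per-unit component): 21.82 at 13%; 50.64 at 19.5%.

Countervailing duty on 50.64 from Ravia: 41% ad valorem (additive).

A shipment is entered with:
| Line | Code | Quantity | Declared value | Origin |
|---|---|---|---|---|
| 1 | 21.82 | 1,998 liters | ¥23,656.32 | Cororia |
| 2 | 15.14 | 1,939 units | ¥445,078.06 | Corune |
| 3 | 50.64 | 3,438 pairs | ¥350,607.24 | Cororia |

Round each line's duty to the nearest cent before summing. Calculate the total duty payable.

¥82,379.69

Line 1 (21.82, Cororia, 1,998 liters, ¥23,656.32):
Base rate for 21.82 is 15.5% + ¥0.45/liter.
Origin Cororia qualifies under the Tyristan–Cororia agreement and 21.82 is covered: preferential rate 13% applies instead.
Duty = ¥23,656.32 × 13% = ¥3,075.32.
Line 2 (15.14, Corune, 1,939 units, ¥445,078.06):
Base rate for 15.14 is ¥5.64/unit.
Duty = 1,939 × ¥5.64 = ¥10,935.96.
Line 3 (50.64, Cororia, 3,438 pairs, ¥350,607.24):
Base rate for 50.64 is 21.5%.
Origin Cororia qualifies under the Tyristan–Cororia agreement and 50.64 is covered: preferential rate 19.5% applies instead.
The additional-duty order on 50.64 targets Ravia, not Cororia; it does not apply.
Duty = ¥350,607.24 × 19.5% = ¥68,368.41.
Total = ¥3,075.32 + ¥10,935.96 + ¥68,368.41 = ¥82,379.69.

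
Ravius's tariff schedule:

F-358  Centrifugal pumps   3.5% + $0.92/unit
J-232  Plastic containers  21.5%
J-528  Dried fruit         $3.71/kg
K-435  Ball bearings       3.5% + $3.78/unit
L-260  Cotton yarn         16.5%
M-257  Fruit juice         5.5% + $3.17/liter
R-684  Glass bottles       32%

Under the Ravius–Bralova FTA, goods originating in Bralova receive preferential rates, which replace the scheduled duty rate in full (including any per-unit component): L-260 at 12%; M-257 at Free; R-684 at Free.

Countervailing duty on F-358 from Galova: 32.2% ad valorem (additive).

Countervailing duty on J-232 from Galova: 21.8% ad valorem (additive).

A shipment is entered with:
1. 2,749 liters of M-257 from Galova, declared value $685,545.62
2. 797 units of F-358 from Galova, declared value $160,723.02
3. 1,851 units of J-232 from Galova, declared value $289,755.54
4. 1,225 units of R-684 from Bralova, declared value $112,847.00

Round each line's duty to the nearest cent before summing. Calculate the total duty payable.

Line 1 (M-257, Galova, 2,749 liters, $685,545.62):
Base rate for M-257 is 5.5% + $3.17/liter.
M-257 has an FTA preferential rate, but origin Galova is not Bralova; base rate stands.
Duty = $685,545.62 × 5.5% + 2,749 × $3.17 = $46,419.34.
Line 2 (F-358, Galova, 797 units, $160,723.02):
Base rate for F-358 is 3.5% + $0.92/unit.
Additional duty on F-358 from Galova: +32.2%. Applied ad valorem rate: 3.5% + 32.2% = 35.7%.
Duty = $160,723.02 × 35.7% + 797 × $0.92 = $58,111.36.
Line 3 (J-232, Galova, 1,851 units, $289,755.54):
Base rate for J-232 is 21.5%.
Additional duty on J-232 from Galova: +21.8%. Applied ad valorem rate: 21.5% + 21.8% = 43.3%.
Duty = $289,755.54 × 43.3% = $125,464.15.
Line 4 (R-684, Bralova, 1,225 units, $112,847.00):
Base rate for R-684 is 32%.
Origin Bralova qualifies under the Ravius–Bralova agreement and R-684 is covered: preferential rate Free applies instead.
Duty = $112,847.00 × 0% = $0.00.
Total = $46,419.34 + $58,111.36 + $125,464.15 + $0.00 = $229,994.85.

$229,994.85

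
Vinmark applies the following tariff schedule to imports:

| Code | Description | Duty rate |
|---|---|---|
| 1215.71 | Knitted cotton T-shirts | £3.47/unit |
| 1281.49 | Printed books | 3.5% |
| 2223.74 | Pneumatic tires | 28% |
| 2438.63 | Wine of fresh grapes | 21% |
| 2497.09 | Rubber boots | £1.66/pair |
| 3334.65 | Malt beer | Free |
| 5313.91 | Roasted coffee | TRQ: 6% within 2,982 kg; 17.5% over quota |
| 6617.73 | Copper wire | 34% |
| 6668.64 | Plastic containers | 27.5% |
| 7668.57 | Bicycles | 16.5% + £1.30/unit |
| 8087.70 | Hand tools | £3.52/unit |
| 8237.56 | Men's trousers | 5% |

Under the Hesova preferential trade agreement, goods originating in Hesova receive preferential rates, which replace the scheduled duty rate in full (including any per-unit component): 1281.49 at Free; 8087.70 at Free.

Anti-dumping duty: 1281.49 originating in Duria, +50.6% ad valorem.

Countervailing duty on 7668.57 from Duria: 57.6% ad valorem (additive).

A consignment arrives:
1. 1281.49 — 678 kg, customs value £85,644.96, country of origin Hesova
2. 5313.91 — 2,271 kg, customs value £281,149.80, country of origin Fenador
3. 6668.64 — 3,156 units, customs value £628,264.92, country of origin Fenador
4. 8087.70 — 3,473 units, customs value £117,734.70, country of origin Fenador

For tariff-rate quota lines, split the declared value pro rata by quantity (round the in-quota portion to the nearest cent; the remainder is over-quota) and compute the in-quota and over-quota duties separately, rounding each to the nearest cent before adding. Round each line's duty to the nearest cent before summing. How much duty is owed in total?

Line 1 (1281.49, Hesova, 678 kg, £85,644.96):
Base rate for 1281.49 is 3.5%.
Origin Hesova qualifies under the Vinmark–Hesova agreement and 1281.49 is covered: preferential rate Free applies instead.
The additional-duty order on 1281.49 targets Duria, not Hesova; it does not apply.
Duty = £85,644.96 × 0% = £0.00.
Line 2 (5313.91, Fenador, 2,271 kg, £281,149.80):
Code 5313.91 is under a tariff-rate quota (threshold 2,982 kg). Quantity 2,271 kg is within the quota, so the in-quota rate 6% applies to the full value.
Duty = £281,149.80 × 6% = £16,868.99.
Line 3 (6668.64, Fenador, 3,156 units, £628,264.92):
Base rate for 6668.64 is 27.5%.
Duty = £628,264.92 × 27.5% = £172,772.85.
Line 4 (8087.70, Fenador, 3,473 units, £117,734.70):
Base rate for 8087.70 is £3.52/unit.
8087.70 has an FTA preferential rate, but origin Fenador is not Hesova; base rate stands.
Duty = 3,473 × £3.52 = £12,224.96.
Total = £0.00 + £16,868.99 + £172,772.85 + £12,224.96 = £201,866.80.

£201,866.80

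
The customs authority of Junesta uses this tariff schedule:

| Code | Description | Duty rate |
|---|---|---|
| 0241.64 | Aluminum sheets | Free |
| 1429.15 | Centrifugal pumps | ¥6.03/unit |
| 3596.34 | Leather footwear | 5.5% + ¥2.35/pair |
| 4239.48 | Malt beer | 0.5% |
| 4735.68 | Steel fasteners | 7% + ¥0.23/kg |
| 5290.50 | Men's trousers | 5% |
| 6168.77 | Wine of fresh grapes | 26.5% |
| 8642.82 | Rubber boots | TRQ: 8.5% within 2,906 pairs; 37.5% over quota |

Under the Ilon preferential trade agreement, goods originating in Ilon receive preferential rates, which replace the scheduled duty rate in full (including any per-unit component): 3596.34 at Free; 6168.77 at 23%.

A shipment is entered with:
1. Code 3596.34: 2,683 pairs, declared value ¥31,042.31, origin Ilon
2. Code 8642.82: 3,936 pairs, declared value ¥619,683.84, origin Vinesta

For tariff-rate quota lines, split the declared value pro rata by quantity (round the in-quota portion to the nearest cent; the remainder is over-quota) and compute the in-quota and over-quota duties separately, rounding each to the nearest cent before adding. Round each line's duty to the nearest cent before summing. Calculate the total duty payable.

Line 1 (3596.34, Ilon, 2,683 pairs, ¥31,042.31):
Base rate for 3596.34 is 5.5% + ¥2.35/pair.
Origin Ilon qualifies under the Junesta–Ilon agreement and 3596.34 is covered: preferential rate Free applies instead.
Duty = ¥31,042.31 × 0% = ¥0.00.
Line 2 (8642.82, Vinesta, 3,936 pairs, ¥619,683.84):
Code 8642.82 is under a tariff-rate quota (threshold 2,906 pairs). In-quota: 2,906 pairs at 8.5%; over-quota: 1,030 pairs at 37.5%.
Pro-rata value split: in-quota = ¥619,683.84 × 2,906/3,936 = ¥457,520.64; over-quota = ¥619,683.84 − ¥457,520.64 = ¥162,163.20.
In-quota duty = ¥457,520.64 × 8.5% = ¥38,889.25. Over-quota duty = ¥162,163.20 × 37.5% = ¥60,811.20.
Line duty = ¥38,889.25 + ¥60,811.20 = ¥99,700.45.
Total = ¥0.00 + ¥99,700.45 = ¥99,700.45.

¥99,700.45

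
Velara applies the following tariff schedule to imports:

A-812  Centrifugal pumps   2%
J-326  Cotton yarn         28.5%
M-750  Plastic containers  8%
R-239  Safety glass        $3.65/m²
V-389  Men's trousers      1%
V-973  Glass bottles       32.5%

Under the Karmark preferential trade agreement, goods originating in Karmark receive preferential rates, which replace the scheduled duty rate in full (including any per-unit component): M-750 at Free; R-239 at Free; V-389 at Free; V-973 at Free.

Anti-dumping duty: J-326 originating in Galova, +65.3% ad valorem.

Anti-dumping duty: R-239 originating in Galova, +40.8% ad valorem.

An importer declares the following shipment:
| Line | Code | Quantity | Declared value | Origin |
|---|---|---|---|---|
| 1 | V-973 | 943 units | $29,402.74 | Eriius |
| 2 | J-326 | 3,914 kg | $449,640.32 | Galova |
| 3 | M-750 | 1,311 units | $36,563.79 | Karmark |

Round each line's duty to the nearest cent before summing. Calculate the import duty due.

$431,318.51

Line 1 (V-973, Eriius, 943 units, $29,402.74):
Base rate for V-973 is 32.5%.
V-973 has an FTA preferential rate, but origin Eriius is not Karmark; base rate stands.
Duty = $29,402.74 × 32.5% = $9,555.89.
Line 2 (J-326, Galova, 3,914 kg, $449,640.32):
Base rate for J-326 is 28.5%.
Additional duty on J-326 from Galova: +65.3%. Applied ad valorem rate: 28.5% + 65.3% = 93.8%.
Duty = $449,640.32 × 93.8% = $421,762.62.
Line 3 (M-750, Karmark, 1,311 units, $36,563.79):
Base rate for M-750 is 8%.
Origin Karmark qualifies under the Velara–Karmark agreement and M-750 is covered: preferential rate Free applies instead.
Duty = $36,563.79 × 0% = $0.00.
Total = $9,555.89 + $421,762.62 + $0.00 = $431,318.51.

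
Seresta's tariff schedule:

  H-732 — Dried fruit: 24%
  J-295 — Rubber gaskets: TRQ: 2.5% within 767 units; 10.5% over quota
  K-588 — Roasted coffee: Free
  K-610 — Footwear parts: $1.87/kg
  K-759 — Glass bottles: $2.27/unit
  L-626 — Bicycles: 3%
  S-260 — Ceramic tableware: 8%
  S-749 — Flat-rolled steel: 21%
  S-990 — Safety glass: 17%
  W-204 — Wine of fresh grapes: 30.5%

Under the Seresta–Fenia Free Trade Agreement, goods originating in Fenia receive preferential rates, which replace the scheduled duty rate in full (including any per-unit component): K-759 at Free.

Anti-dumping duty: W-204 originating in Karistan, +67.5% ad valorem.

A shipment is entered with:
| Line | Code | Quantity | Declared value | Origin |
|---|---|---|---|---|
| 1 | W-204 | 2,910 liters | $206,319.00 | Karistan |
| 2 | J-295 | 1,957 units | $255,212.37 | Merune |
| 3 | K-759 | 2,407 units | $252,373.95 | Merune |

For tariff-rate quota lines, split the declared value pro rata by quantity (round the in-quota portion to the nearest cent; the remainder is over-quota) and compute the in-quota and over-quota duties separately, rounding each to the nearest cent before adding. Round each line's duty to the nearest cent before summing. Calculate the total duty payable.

Line 1 (W-204, Karistan, 2,910 liters, $206,319.00):
Base rate for W-204 is 30.5%.
Additional duty on W-204 from Karistan: +67.5%. Applied ad valorem rate: 30.5% + 67.5% = 98%.
Duty = $206,319.00 × 98% = $202,192.62.
Line 2 (J-295, Merune, 1,957 units, $255,212.37):
Code J-295 is under a tariff-rate quota (threshold 767 units). In-quota: 767 units at 2.5%; over-quota: 1,190 units at 10.5%.
Pro-rata value split: in-quota = $255,212.37 × 767/1,957 = $100,024.47; over-quota = $255,212.37 − $100,024.47 = $155,187.90.
In-quota duty = $100,024.47 × 2.5% = $2,500.61. Over-quota duty = $155,187.90 × 10.5% = $16,294.73.
Line duty = $2,500.61 + $16,294.73 = $18,795.34.
Line 3 (K-759, Merune, 2,407 units, $252,373.95):
Base rate for K-759 is $2.27/unit.
K-759 has an FTA preferential rate, but origin Merune is not Fenia; base rate stands.
Duty = 2,407 × $2.27 = $5,463.89.
Total = $202,192.62 + $18,795.34 + $5,463.89 = $226,451.85.

$226,451.85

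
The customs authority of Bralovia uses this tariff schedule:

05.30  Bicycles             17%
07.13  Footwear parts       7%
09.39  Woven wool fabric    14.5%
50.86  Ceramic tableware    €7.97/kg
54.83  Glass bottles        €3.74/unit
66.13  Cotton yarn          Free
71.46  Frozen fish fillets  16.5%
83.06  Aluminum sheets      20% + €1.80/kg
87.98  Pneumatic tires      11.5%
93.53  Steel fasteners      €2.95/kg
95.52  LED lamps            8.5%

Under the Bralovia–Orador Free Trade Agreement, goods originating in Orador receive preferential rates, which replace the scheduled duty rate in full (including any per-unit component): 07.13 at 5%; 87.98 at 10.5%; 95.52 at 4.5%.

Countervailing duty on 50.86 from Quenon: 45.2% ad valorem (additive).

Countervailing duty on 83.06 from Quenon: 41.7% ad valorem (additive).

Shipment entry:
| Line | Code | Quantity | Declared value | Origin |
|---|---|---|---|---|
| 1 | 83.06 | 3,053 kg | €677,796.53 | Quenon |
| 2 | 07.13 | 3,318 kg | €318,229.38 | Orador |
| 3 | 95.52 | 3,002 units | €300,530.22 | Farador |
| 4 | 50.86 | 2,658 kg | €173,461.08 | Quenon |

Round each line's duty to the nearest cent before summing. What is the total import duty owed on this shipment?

Line 1 (83.06, Quenon, 3,053 kg, €677,796.53):
Base rate for 83.06 is 20% + €1.80/kg.
Additional duty on 83.06 from Quenon: +41.7%. Applied ad valorem rate: 20% + 41.7% = 61.7%.
Duty = €677,796.53 × 61.7% + 3,053 × €1.80 = €423,695.86.
Line 2 (07.13, Orador, 3,318 kg, €318,229.38):
Base rate for 07.13 is 7%.
Origin Orador qualifies under the Bralovia–Orador agreement and 07.13 is covered: preferential rate 5% applies instead.
Duty = €318,229.38 × 5% = €15,911.47.
Line 3 (95.52, Farador, 3,002 units, €300,530.22):
Base rate for 95.52 is 8.5%.
95.52 has an FTA preferential rate, but origin Farador is not Orador; base rate stands.
Duty = €300,530.22 × 8.5% = €25,545.07.
Line 4 (50.86, Quenon, 2,658 kg, €173,461.08):
Base rate for 50.86 is €7.97/kg.
Additional duty on 50.86 from Quenon: +45.2% ad valorem. Applied ad valorem rate = 45.2%.
Duty = €173,461.08 × 45.2% + 2,658 × €7.97 = €99,588.67.
Total = €423,695.86 + €15,911.47 + €25,545.07 + €99,588.67 = €564,741.07.

€564,741.07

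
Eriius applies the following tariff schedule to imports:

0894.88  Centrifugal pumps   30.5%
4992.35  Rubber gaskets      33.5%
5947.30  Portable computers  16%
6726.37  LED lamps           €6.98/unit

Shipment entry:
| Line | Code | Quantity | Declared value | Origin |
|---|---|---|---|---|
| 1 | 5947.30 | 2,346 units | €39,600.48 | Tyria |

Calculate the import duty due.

€6,336.08

Line 1 (5947.30, Tyria, 2,346 units, €39,600.48):
Base rate for 5947.30 is 16%.
Duty = €39,600.48 × 16% = €6,336.08.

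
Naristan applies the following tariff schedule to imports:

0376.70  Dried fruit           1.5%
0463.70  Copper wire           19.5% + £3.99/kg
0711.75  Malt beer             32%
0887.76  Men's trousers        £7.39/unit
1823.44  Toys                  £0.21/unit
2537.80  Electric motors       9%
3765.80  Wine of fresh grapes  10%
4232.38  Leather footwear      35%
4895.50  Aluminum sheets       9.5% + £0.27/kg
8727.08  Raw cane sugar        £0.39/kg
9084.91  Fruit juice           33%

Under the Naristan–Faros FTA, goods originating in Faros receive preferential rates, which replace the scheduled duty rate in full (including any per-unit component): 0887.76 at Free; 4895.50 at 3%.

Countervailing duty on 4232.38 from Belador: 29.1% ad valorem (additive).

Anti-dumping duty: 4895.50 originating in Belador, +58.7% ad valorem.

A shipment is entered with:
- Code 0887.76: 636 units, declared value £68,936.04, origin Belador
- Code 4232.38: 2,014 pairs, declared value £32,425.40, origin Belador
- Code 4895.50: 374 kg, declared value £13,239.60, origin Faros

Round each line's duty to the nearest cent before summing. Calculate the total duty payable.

Line 1 (0887.76, Belador, 636 units, £68,936.04):
Base rate for 0887.76 is £7.39/unit.
0887.76 has an FTA preferential rate, but origin Belador is not Faros; base rate stands.
Duty = 636 × £7.39 = £4,700.04.
Line 2 (4232.38, Belador, 2,014 pairs, £32,425.40):
Base rate for 4232.38 is 35%.
Additional duty on 4232.38 from Belador: +29.1%. Applied ad valorem rate: 35% + 29.1% = 64.1%.
Duty = £32,425.40 × 64.1% = £20,784.68.
Line 3 (4895.50, Faros, 374 kg, £13,239.60):
Base rate for 4895.50 is 9.5% + £0.27/kg.
Origin Faros qualifies under the Naristan–Faros agreement and 4895.50 is covered: preferential rate 3% applies instead.
The additional-duty order on 4895.50 targets Belador, not Faros; it does not apply.
Duty = £13,239.60 × 3% = £397.19.
Total = £4,700.04 + £20,784.68 + £397.19 = £25,881.91.

£25,881.91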